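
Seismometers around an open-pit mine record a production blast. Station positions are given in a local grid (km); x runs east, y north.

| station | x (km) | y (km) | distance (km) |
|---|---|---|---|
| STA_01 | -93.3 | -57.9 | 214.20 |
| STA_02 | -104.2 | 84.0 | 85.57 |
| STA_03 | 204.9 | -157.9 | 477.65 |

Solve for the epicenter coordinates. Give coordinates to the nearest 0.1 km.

Circle about each station: (x + 93.3)² + (y + 57.9)² = 214.20²; (x + 104.2)² + (y − 84.0)² = 85.57²; (x − 204.9)² + (y + 157.9)² = 477.65².
Subtracting the STA_01 equation from the STA_02 and STA_03 equations removes the quadratic terms:
-21.8 x + 283.8 y = 44415.76
596.4 x − 200.0 y = -127408.76
Solving the 2×2 system: x ≈ -165.4, y ≈ 143.8 km.

-165.4 km east, 143.8 km north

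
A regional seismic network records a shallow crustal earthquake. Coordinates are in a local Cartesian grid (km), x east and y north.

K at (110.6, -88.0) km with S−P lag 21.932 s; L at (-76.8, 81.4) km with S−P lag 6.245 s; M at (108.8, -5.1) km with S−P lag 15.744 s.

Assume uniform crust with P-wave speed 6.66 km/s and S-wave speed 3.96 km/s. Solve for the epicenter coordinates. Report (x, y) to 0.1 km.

x ≈ -15.9 km, y ≈ 84.9 km

Distance from S−P lag: d = Δt · v_P v_S / (v_P − v_S) = Δt · (6.66·3.96)/(6.66−3.96) ≈ 9.7680·Δt.
So d_K = 214.23, d_L = 61.00, d_M = 153.79 km.
Circle about each station: (x − 110.6)² + (y + 88.0)² = 214.23²; (x + 76.8)² + (y − 81.4)² = 61.00²; (x − 108.8)² + (y + 5.1)² = 153.79².
Subtracting the K equation from the L and M equations removes the quadratic terms:
-374.8 x + 338.8 y = 34721.33
-3.6 x + 165.8 y = 14130.22
Solving the 2×2 system: x ≈ -15.9, y ≈ 84.9 km.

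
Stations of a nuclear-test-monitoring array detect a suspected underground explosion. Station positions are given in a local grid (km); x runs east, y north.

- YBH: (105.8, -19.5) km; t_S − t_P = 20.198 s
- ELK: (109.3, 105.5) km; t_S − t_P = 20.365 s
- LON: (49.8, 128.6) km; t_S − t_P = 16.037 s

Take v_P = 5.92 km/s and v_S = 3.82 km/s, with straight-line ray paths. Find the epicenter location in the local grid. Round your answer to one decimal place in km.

Distance from S−P lag: d = Δt · v_P v_S / (v_P − v_S) = Δt · (5.92·3.82)/(5.92−3.82) ≈ 10.7688·Δt.
So d_YBH = 217.51, d_ELK = 219.31, d_LON = 172.70 km.
Circle about each station: (x − 105.8)² + (y + 19.5)² = 217.51²; (x − 109.3)² + (y − 105.5)² = 219.31²; (x − 49.8)² + (y − 128.6)² = 172.70².
Subtracting the YBH equation from the ELK and LON equations removes the quadratic terms:
7.0 x + 250.0 y = 10716.57
-112.0 x + 296.2 y = 24929.42
Solving the 2×2 system: x ≈ -101.7, y ≈ 45.7 km.
Check against YBH (with the unrounded x, y): √((x − 105.8)²+(y + 19.5)²) = 217.50 ≈ 217.51 km. ✓

(-101.7, 45.7)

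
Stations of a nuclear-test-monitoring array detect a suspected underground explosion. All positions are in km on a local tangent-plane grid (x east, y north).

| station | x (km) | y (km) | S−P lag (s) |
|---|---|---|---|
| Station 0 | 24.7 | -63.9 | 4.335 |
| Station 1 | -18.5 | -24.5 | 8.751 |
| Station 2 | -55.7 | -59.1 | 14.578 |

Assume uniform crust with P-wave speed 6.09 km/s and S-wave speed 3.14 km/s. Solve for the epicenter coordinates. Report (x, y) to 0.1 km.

36.5 km east, -38.4 km north

Distance from S−P lag: d = Δt · v_P v_S / (v_P − v_S) = Δt · (6.09·3.14)/(6.09−3.14) ≈ 6.4822·Δt.
So d_Station 0 = 28.10, d_Station 1 = 56.73, d_Station 2 = 94.50 km.
Circle about each station: (x − 24.7)² + (y + 63.9)² = 28.10²; (x + 18.5)² + (y + 24.5)² = 56.73²; (x + 55.7)² + (y + 59.1)² = 94.50².
Subtracting the Station 0 equation from the Station 1 and Station 2 equations removes the quadratic terms:
-86.4 x + 78.8 y = -6179.48
-160.8 x + 9.6 y = -6238.64
Solving the 2×2 system: x ≈ 36.5, y ≈ -38.4 km.
Check against Station 0 (with the unrounded x, y): √((x − 24.7)²+(y + 63.9)²) = 28.11 ≈ 28.10 km. ✓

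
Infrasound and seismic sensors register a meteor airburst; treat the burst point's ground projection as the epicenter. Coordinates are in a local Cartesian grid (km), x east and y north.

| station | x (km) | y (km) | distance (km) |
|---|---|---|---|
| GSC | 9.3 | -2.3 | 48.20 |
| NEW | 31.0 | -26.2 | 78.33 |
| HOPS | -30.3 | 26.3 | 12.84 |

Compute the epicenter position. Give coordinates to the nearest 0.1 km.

x ≈ -35.8 km, y ≈ 14.7 km

Circle about each station: (x − 9.3)² + (y + 2.3)² = 48.20²; (x − 31.0)² + (y + 26.2)² = 78.33²; (x + 30.3)² + (y − 26.3)² = 12.84².
Subtracting the GSC equation from the NEW and HOPS equations removes the quadratic terms:
43.4 x − 47.8 y = -2256.69
-79.2 x + 57.2 y = 3676.37
Solving the 2×2 system: x ≈ -35.8, y ≈ 14.7 km.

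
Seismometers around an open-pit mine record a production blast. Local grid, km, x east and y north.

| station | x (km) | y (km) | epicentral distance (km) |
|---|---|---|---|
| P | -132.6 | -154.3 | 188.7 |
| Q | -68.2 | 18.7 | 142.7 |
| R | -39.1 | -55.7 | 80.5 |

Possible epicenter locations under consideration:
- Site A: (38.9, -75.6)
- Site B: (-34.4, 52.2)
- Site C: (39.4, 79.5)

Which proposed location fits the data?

Site A

For each candidate, compare |candidate − station| to the reported distance:
Site A: residuals P 0.0, Q 0.0, R 0.0 → max 0.0 km
Site B: residuals P 40.0, Q 95.1, R 27.5 → max 95.1 km
Site C: residuals P 101.6, Q 19.1, R 75.8 → max 101.6 km
Only Site A has all residuals ≈ 0.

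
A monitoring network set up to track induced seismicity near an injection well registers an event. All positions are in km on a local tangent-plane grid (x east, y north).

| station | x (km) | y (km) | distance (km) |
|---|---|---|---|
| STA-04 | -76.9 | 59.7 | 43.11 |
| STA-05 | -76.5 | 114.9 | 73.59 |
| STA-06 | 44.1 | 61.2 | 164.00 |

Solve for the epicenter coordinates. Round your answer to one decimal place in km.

Circle about each station: (x + 76.9)² + (y − 59.7)² = 43.11²; (x + 76.5)² + (y − 114.9)² = 73.59²; (x − 44.1)² + (y − 61.2)² = 164.00².
Subtracting the STA-04 equation from the STA-05 and STA-06 equations removes the quadratic terms:
0.8 x + 110.4 y = 6019.54
242.0 x + 3.0 y = -28824.98
Solving the 2×2 system: x ≈ -119.8, y ≈ 55.4 km.
Check against STA-04 (with the unrounded x, y): √((x + 76.9)²+(y − 59.7)²) = 43.11 ≈ 43.11 km. ✓

x ≈ -119.8 km, y ≈ 55.4 km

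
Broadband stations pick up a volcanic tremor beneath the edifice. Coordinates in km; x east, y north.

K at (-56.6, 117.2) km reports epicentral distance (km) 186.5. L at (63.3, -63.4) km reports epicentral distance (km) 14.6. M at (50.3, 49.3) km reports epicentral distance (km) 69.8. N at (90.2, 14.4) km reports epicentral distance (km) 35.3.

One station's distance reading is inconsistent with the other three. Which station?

Solve using three stations at a time. Using K, M, N (subtract circle equations pairwise → linear system) gives (x, y) ≈ (73.4, -16.5).
Distances from that point to each station vs reported:
  K: calculated 186.5 vs reported 186.5 → residual 0.0 km
  L: calculated 47.9 vs reported 14.6 → residual 33.3 km
  M: calculated 69.8 vs reported 69.8 → residual 0.0 km
  N: calculated 35.2 vs reported 35.3 → residual 0.1 km
K, M, N are mutually consistent (residuals ≈ 0); L is off by 33.3 km.

L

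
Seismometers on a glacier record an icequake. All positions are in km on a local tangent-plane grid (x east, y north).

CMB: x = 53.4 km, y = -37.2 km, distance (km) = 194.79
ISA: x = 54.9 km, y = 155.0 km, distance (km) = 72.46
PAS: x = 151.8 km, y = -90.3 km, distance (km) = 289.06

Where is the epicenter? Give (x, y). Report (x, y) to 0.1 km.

x ≈ -16.8 km, y ≈ 144.5 km

Circle about each station: (x − 53.4)² + (y + 37.2)² = 194.79²; (x − 54.9)² + (y − 155.0)² = 72.46²; (x − 151.8)² + (y + 90.3)² = 289.06².
Subtracting pairs of circle equations eliminates x²+y² and gives linear equations (the radical axes):
3.0 x + 384.4 y = 55496.30
196.8 x − 106.2 y = -18650.61
Solving the 2×2 system: x ≈ -16.8, y ≈ 144.5 km.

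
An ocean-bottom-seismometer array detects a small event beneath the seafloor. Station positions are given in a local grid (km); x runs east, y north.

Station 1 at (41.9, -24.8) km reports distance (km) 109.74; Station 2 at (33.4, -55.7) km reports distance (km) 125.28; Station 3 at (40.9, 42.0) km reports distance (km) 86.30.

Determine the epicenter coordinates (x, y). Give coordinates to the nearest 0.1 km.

Circle about each station: (x − 41.9)² + (y + 24.8)² = 109.74²; (x − 33.4)² + (y + 55.7)² = 125.28²; (x − 40.9)² + (y − 42.0)² = 86.30².
Subtracting the Station 1 equation from the Station 2 and Station 3 equations removes the quadratic terms:
-17.0 x − 61.8 y = -1804.81
-2.0 x + 133.6 y = 5661.34
Solving the 2×2 system: x ≈ -45.4, y ≈ 41.7 km.

-45.4 km east, 41.7 km north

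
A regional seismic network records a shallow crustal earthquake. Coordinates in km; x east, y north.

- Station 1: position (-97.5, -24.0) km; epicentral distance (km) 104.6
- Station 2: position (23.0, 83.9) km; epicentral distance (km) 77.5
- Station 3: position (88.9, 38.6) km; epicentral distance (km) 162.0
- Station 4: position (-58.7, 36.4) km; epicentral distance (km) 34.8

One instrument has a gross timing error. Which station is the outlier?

Solve using three stations at a time. Using Station 1, Station 2, Station 4 (subtract circle equations pairwise → linear system) gives (x, y) ≈ (-53.5, 70.9).
Distances from that point to each station vs reported:
  Station 1: calculated 104.6 vs reported 104.6 → residual 0.0 km
  Station 2: calculated 77.6 vs reported 77.5 → residual 0.1 km
  Station 3: calculated 146.0 vs reported 162.0 → residual 16.0 km
  Station 4: calculated 34.9 vs reported 34.8 → residual 0.1 km
Station 1, Station 2, Station 4 are mutually consistent (residuals ≈ 0); Station 3 is off by 16.0 km.

Station 3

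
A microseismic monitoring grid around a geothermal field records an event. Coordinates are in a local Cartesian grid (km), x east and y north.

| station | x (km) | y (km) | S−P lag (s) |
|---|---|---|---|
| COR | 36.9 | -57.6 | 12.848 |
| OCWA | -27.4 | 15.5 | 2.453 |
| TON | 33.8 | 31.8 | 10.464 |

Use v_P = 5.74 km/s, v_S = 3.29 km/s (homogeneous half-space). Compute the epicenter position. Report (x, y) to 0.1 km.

-41.5 km east, 2.9 km north

Distance from S−P lag: d = Δt · v_P v_S / (v_P − v_S) = Δt · (5.74·3.29)/(5.74−3.29) ≈ 7.7080·Δt.
So d_COR = 99.03, d_OCWA = 18.91, d_TON = 80.66 km.
Circle about each station: (x − 36.9)² + (y + 57.6)² = 99.03²; (x + 27.4)² + (y − 15.5)² = 18.91²; (x − 33.8)² + (y − 31.8)² = 80.66².
Subtracting pairs of circle equations eliminates x²+y² and gives linear equations (the radical axes):
-128.6 x + 146.2 y = 5760.99
-6.2 x + 178.8 y = 775.22
Solving the 2×2 system: x ≈ -41.5, y ≈ 2.9 km.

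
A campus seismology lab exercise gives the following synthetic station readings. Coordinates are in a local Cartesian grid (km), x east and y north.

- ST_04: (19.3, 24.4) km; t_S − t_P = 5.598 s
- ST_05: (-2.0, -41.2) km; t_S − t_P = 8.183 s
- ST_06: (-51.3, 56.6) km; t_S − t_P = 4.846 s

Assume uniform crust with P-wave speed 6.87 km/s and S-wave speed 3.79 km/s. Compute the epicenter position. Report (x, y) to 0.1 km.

Distance from S−P lag: d = Δt · v_P v_S / (v_P − v_S) = Δt · (6.87·3.79)/(6.87−3.79) ≈ 8.4537·Δt.
So d_ST_04 = 47.32, d_ST_05 = 69.18, d_ST_06 = 40.97 km.
Circle about each station: (x − 19.3)² + (y − 24.4)² = 47.32²; (x + 2.0)² + (y + 41.2)² = 69.18²; (x + 51.3)² + (y − 56.6)² = 40.97².
Subtracting the ST_04 equation from the ST_05 and ST_06 equations removes the quadratic terms:
-42.6 x − 131.2 y = -1813.10
-141.2 x + 64.4 y = 5428.04
Solving the 2×2 system: x ≈ -28.0, y ≈ 22.9 km.

-28.0 km east, 22.9 km north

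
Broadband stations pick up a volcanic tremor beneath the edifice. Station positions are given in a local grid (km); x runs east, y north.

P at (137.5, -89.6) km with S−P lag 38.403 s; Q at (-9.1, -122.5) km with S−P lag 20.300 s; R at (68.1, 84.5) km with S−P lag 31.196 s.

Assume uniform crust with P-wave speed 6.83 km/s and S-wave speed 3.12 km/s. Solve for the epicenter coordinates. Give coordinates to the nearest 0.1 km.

x ≈ -73.5 km, y ≈ -25.3 km

Distance from S−P lag: d = Δt · v_P v_S / (v_P − v_S) = Δt · (6.83·3.12)/(6.83−3.12) ≈ 5.7438·Δt.
So d_P = 220.58, d_Q = 116.60, d_R = 179.18 km.
Circle about each station: (x − 137.5)² + (y + 89.6)² = 220.58²; (x + 9.1)² + (y + 122.5)² = 116.60²; (x − 68.1)² + (y − 84.5)² = 179.18².
Subtracting pairs of circle equations eliminates x²+y² and gives linear equations (the radical axes):
-293.2 x − 65.8 y = 23214.63
-138.8 x + 348.2 y = 1393.51
Solving the 2×2 system: x ≈ -73.5, y ≈ -25.3 km.
Check against P (with the unrounded x, y): √((x − 137.5)²+(y + 89.6)²) = 220.58 ≈ 220.58 km. ✓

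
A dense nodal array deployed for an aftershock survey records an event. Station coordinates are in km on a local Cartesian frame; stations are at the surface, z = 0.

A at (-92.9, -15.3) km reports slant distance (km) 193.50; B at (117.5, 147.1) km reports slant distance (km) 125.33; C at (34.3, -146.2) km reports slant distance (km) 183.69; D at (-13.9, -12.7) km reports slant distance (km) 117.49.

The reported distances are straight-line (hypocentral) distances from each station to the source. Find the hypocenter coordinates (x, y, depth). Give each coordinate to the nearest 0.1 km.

Each station gives a sphere (x−x_i)² + (y−y_i)² + z² = d_i² (stations at z=0).
Subtracting the A sphere from B and C: z² cancels, leaving linear equations in x and y:
420.8 x + 324.8 y = 48314.80
254.4 x − 261.8 y = 17386.66
Solving: x ≈ 94.899, y ≈ 25.805 km (keep extra digits for the depth step; rounded: 94.9, 25.8).
Then from the A sphere: z² = 193.50² − (x + 92.9)² − (y + 15.3)² with x = 94.899, y = 25.805, so z ≈ 22.004 ≈ 22.0 km.

(94.9, 25.8, 22.0)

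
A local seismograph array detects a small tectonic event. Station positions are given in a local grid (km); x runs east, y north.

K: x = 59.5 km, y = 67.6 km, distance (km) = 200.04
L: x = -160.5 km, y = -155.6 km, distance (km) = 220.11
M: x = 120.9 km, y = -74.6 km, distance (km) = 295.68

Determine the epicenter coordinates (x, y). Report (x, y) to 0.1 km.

Circle about each station: (x − 59.5)² + (y − 67.6)² = 200.04²; (x + 160.5)² + (y + 155.6)² = 220.11²; (x − 120.9)² + (y + 74.6)² = 295.68².
Subtracting pairs of circle equations eliminates x²+y² and gives linear equations (the radical axes):
-440.0 x − 446.4 y = 33429.19
122.8 x − 284.4 y = -35338.70
Solving the 2×2 system: x ≈ -140.5, y ≈ 63.6 km.

x ≈ -140.5 km, y ≈ 63.6 km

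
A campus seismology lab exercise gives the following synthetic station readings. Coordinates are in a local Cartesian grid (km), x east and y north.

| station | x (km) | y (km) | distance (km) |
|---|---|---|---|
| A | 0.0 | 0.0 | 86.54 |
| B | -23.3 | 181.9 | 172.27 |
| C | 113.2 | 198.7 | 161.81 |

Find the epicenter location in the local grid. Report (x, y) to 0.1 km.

Circle about each station: x² + y² = 86.54²; (x + 23.3)² + (y − 181.9)² = 172.27²; (x − 113.2)² + (y − 198.7)² = 161.81².
Subtracting pairs of circle equations eliminates x²+y² and gives linear equations (the radical axes):
-46.6 x + 363.8 y = 11442.72
226.4 x + 397.4 y = 33602.63
Solving the 2×2 system: x ≈ 76.1, y ≈ 41.2 km.

76.1 km east, 41.2 km north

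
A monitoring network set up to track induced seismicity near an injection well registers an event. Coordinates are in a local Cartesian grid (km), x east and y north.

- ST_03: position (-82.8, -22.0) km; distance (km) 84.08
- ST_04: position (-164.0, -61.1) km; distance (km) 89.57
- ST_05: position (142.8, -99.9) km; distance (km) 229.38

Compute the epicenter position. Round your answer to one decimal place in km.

(-86.5, -106.0)

Circle about each station: (x + 82.8)² + (y + 22.0)² = 84.08²; (x + 164.0)² + (y + 61.1)² = 89.57²; (x − 142.8)² + (y + 99.9)² = 229.38².
Subtracting pairs of circle equations eliminates x²+y² and gives linear equations (the radical axes):
-162.4 x − 78.2 y = 22336.03
451.2 x − 155.8 y = -22513.73
Solving the 2×2 system: x ≈ -86.5, y ≈ -106.0 km.
Check against ST_03 (with the unrounded x, y): √((x + 82.8)²+(y + 22.0)²) = 84.08 ≈ 84.08 km. ✓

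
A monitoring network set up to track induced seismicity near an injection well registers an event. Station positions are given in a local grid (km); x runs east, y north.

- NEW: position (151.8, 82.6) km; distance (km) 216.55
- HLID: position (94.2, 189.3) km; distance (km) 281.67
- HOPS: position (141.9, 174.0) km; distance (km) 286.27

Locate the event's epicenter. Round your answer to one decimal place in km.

7.2 km east, -78.6 km north

Circle about each station: (x − 151.8)² + (y − 82.6)² = 216.55²; (x − 94.2)² + (y − 189.3)² = 281.67²; (x − 141.9)² + (y − 174.0)² = 286.27².
Subtracting the NEW equation from the HLID and HOPS equations removes the quadratic terms:
-115.2 x + 213.4 y = -17601.96
-19.8 x + 182.8 y = -14511.00
Solving the 2×2 system: x ≈ 7.2, y ≈ -78.6 km.
Check against NEW (with the unrounded x, y): √((x − 151.8)²+(y − 82.6)²) = 216.56 ≈ 216.55 km. ✓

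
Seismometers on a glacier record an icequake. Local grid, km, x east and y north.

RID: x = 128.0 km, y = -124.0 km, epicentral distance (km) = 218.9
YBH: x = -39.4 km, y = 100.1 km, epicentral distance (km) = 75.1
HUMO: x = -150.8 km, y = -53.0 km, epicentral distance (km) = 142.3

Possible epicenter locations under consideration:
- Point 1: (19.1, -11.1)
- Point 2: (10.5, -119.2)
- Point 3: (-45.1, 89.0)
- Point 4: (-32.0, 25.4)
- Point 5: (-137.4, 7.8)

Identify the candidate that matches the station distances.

Point 4

For each candidate, compare |candidate − station| to the reported distance:
Point 1: residuals RID 62.0, YBH 50.5, HUMO 32.7 → max 62.0 km
Point 2: residuals RID 101.3, YBH 149.8, HUMO 32.1 → max 149.8 km
Point 3: residuals RID 55.6, YBH 62.6, HUMO 34.7 → max 62.6 km
Point 4: residuals RID 0.0, YBH 0.0, HUMO 0.0 → max 0.0 km
Point 5: residuals RID 77.4, YBH 59.5, HUMO 80.0 → max 80.0 km
Only Point 4 has all residuals ≈ 0.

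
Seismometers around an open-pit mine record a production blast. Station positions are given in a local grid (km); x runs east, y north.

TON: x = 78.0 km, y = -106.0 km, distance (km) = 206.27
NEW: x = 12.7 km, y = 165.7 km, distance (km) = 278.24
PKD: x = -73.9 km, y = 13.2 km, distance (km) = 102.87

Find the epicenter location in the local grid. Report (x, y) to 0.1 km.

x ≈ -126.0 km, y ≈ -75.5 km

Circle about each station: (x − 78.0)² + (y + 106.0)² = 206.27²; (x − 12.7)² + (y − 165.7)² = 278.24²; (x + 73.9)² + (y − 13.2)² = 102.87².
Subtracting pairs of circle equations eliminates x²+y² and gives linear equations (the radical axes):
-130.6 x + 543.4 y = -24572.40
-303.8 x + 238.4 y = 20280.53
Solving the 2×2 system: x ≈ -126.0, y ≈ -75.5 km.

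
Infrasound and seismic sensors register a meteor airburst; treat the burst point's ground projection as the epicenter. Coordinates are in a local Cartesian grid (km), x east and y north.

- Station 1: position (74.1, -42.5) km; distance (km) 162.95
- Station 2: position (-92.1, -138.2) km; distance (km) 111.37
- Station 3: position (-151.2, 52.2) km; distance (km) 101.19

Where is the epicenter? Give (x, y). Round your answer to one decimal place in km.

x ≈ -88.1 km, y ≈ -26.9 km

Circle about each station: (x − 74.1)² + (y + 42.5)² = 162.95²; (x + 92.1)² + (y + 138.2)² = 111.37²; (x + 151.2)² + (y − 52.2)² = 101.19².
Subtracting the Station 1 equation from the Station 2 and Station 3 equations removes the quadratic terms:
-332.4 x − 191.4 y = 34434.02
-450.6 x + 189.4 y = 34602.51
Solving the 2×2 system: x ≈ -88.1, y ≈ -26.9 km.
Check against Station 1 (with the unrounded x, y): √((x − 74.1)²+(y + 42.5)²) = 162.95 ≈ 162.95 km. ✓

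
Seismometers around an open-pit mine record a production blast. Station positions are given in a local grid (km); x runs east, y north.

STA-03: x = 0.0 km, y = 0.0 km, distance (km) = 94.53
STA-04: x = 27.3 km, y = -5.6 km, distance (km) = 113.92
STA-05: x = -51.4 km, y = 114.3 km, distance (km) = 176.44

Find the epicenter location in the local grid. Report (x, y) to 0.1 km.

Circle about each station: x² + y² = 94.53²; (x − 27.3)² + (y + 5.6)² = 113.92²; (x + 51.4)² + (y − 114.3)² = 176.44².
Subtracting pairs of circle equations eliminates x²+y² and gives linear equations (the radical axes):
54.6 x − 11.2 y = -3265.20
-102.8 x + 228.6 y = -6488.70
Solving the 2×2 system: x ≈ -72.3, y ≈ -60.9 km.

(-72.3, -60.9)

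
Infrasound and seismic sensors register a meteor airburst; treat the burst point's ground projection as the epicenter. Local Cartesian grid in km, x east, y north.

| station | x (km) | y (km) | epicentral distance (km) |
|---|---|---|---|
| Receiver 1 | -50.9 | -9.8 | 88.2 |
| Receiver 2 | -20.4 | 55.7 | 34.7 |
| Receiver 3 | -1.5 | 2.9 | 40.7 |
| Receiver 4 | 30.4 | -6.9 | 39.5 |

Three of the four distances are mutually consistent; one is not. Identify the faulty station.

Solve using three stations at a time. Using Receiver 1, Receiver 3, Receiver 4 (subtract circle equations pairwise → linear system) gives (x, y) ≈ (26.5, 32.4).
Distances from that point to each station vs reported:
  Receiver 1: calculated 88.2 vs reported 88.2 → residual 0.0 km
  Receiver 2: calculated 52.4 vs reported 34.7 → residual 17.7 km
  Receiver 3: calculated 40.7 vs reported 40.7 → residual 0.0 km
  Receiver 4: calculated 39.5 vs reported 39.5 → residual 0.0 km
Receiver 1, Receiver 3, Receiver 4 are mutually consistent (residuals ≈ 0); Receiver 2 is off by 17.7 km.

Receiver 2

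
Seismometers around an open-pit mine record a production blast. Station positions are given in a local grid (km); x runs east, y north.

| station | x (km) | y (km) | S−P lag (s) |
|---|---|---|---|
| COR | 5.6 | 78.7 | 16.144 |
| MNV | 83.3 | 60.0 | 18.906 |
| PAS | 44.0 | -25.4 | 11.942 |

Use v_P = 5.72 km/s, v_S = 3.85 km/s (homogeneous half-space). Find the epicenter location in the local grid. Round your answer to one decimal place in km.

(-80.5, -90.8)

Distance from S−P lag: d = Δt · v_P v_S / (v_P − v_S) = Δt · (5.72·3.85)/(5.72−3.85) ≈ 11.7765·Δt.
So d_COR = 190.12, d_MNV = 222.65, d_PAS = 140.63 km.
Circle about each station: (x − 5.6)² + (y − 78.7)² = 190.12²; (x − 83.3)² + (y − 60.0)² = 222.65²; (x − 44.0)² + (y + 25.4)² = 140.63².
Subtracting the COR equation from the MNV and PAS equations removes the quadratic terms:
155.4 x − 37.4 y = -9113.57
76.8 x − 208.2 y = 12724.93
Solving the 2×2 system: x ≈ -80.5, y ≈ -90.8 km.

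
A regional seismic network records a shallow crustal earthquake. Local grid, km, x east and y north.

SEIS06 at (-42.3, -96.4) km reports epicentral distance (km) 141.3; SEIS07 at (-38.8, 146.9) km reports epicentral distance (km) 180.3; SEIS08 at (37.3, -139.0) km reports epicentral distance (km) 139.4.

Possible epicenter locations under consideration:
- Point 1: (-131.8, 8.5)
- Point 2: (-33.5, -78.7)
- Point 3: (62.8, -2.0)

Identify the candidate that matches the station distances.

Point 3

For each candidate, compare |candidate − station| to the reported distance:
Point 1: residuals SEIS06 3.4, SEIS07 13.6, SEIS08 85.0 → max 85.0 km
Point 2: residuals SEIS06 121.5, SEIS07 45.4, SEIS08 46.4 → max 121.5 km
Point 3: residuals SEIS06 0.0, SEIS07 0.0, SEIS08 0.0 → max 0.0 km
Only Point 3 has all residuals ≈ 0.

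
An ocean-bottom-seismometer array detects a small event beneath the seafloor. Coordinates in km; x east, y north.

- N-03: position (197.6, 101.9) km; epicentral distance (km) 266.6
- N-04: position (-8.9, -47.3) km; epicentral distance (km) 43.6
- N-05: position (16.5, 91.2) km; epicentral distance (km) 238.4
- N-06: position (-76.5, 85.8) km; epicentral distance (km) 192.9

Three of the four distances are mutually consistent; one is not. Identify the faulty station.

Solve using three stations at a time. Using N-03, N-04, N-06 (subtract circle equations pairwise → linear system) gives (x, y) ≈ (9.4, -86.9).
Distances from that point to each station vs reported:
  N-03: calculated 266.6 vs reported 266.6 → residual 0.0 km
  N-04: calculated 43.7 vs reported 43.6 → residual 0.1 km
  N-05: calculated 178.3 vs reported 238.4 → residual 60.1 km
  N-06: calculated 192.9 vs reported 192.9 → residual 0.0 km
N-03, N-04, N-06 are mutually consistent (residuals ≈ 0); N-05 is off by 60.1 km.

N-05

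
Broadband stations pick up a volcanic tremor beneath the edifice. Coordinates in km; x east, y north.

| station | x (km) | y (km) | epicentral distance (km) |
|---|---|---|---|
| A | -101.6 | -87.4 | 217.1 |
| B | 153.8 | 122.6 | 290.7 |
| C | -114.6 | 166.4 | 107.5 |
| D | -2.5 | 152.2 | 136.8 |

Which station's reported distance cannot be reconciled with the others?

Solve using three stations at a time. Using A, B, D (subtract circle equations pairwise → linear system) gives (x, y) ≈ (-136.8, 126.8).
Distances from that point to each station vs reported:
  A: calculated 217.0 vs reported 217.1 → residual 0.1 km
  B: calculated 290.7 vs reported 290.7 → residual 0.0 km
  C: calculated 45.4 vs reported 107.5 → residual 62.1 km
  D: calculated 136.7 vs reported 136.8 → residual 0.1 km
A, B, D are mutually consistent (residuals ≈ 0); C is off by 62.1 km.

C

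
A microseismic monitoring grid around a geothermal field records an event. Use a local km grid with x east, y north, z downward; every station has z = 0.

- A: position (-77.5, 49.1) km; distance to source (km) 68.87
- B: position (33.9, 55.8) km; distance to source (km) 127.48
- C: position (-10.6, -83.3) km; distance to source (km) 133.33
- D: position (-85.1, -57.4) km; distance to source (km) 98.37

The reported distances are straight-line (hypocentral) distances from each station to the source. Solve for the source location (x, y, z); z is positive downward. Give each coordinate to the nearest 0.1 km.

Each station gives a sphere (x−x_i)² + (y−y_i)² + z² = d_i² (stations at z=0).
Subtracting the A sphere from B and C: z² cancels, leaving linear equations in x and y:
222.8 x + 13.4 y = -15662.28
133.8 x − 264.8 y = -14399.62
Solving: x ≈ -71.398, y ≈ 18.303 km (keep extra digits for the depth step; rounded: -71.4, 18.3).
Then from the A sphere: z² = 68.87² − (x + 77.5)² − (y − 49.1)² with x = -71.398, y = 18.303, so z ≈ 61.298 ≈ 61.3 km.

(-71.4, 18.3, 61.3)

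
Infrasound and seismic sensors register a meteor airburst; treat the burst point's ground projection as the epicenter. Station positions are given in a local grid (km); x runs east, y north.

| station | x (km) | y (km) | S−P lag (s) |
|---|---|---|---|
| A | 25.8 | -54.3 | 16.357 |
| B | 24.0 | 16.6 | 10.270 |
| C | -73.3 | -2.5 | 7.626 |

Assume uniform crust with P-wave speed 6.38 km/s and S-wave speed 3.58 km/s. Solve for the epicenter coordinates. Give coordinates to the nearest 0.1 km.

(-50.3, 55.3)

Distance from S−P lag: d = Δt · v_P v_S / (v_P − v_S) = Δt · (6.38·3.58)/(6.38−3.58) ≈ 8.1573·Δt.
So d_A = 133.43, d_B = 83.78, d_C = 62.21 km.
Circle about each station: (x − 25.8)² + (y + 54.3)² = 133.43²; (x − 24.0)² + (y − 16.6)² = 83.78²; (x + 73.3)² + (y + 2.5)² = 62.21².
Subtracting the A equation from the B and C equations removes the quadratic terms:
-3.6 x + 141.8 y = 8021.91
-198.2 x + 103.6 y = 15698.49
Solving the 2×2 system: x ≈ -50.3, y ≈ 55.3 km.
Check against A (with the unrounded x, y): √((x − 25.8)²+(y + 54.3)²) = 133.43 ≈ 133.43 km. ✓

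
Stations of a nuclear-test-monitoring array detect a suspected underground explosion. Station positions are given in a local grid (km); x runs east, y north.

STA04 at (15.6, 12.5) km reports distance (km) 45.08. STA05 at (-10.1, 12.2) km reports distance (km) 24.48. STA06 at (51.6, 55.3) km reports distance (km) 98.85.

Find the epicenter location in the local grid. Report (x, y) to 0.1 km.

Circle about each station: (x − 15.6)² + (y − 12.5)² = 45.08²; (x + 10.1)² + (y − 12.2)² = 24.48²; (x − 51.6)² + (y − 55.3)² = 98.85².
Subtracting pairs of circle equations eliminates x²+y² and gives linear equations (the radical axes):
-51.4 x − 0.6 y = 1284.18
72.0 x + 85.6 y = -2418.08
Solving the 2×2 system: x ≈ -24.9, y ≈ -7.3 km.

x ≈ -24.9 km, y ≈ -7.3 km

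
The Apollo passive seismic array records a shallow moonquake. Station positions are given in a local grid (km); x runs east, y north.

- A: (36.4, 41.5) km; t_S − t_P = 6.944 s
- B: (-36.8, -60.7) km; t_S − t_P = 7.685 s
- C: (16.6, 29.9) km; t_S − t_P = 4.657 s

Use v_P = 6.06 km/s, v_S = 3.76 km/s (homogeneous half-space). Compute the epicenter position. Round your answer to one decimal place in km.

x ≈ -27.0 km, y ≈ 14.8 km

Distance from S−P lag: d = Δt · v_P v_S / (v_P − v_S) = Δt · (6.06·3.76)/(6.06−3.76) ≈ 9.9068·Δt.
So d_A = 68.79, d_B = 76.13, d_C = 46.14 km.
Circle about each station: (x − 36.4)² + (y − 41.5)² = 68.79²; (x + 36.8)² + (y + 60.7)² = 76.13²; (x − 16.6)² + (y − 29.9)² = 46.14².
Subtracting the A equation from the B and C equations removes the quadratic terms:
-146.4 x − 204.4 y = 927.81
-39.6 x − 23.2 y = 725.52
Solving the 2×2 system: x ≈ -27.0, y ≈ 14.8 km.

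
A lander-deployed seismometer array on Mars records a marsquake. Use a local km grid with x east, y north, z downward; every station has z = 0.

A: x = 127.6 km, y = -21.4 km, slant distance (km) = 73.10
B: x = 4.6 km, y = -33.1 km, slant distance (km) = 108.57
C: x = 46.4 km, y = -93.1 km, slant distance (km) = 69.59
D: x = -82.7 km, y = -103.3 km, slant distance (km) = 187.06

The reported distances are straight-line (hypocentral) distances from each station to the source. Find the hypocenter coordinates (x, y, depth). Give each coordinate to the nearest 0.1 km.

x ≈ 96.5 km, y ≈ -71.5 km, depth ≈ 43.2 km

Each station gives a sphere (x−x_i)² + (y−y_i)² + z² = d_i² (stations at z=0).
Subtracting the A sphere from B and C: z² cancels, leaving linear equations in x and y:
-246.0 x − 23.4 y = -22066.78
-162.4 x − 143.4 y = -5418.31
Solving: x ≈ 96.504, y ≈ -71.506 km (keep extra digits for the depth step; rounded: 96.5, -71.5).
Then from the A sphere: z² = 73.10² − (x − 127.6)² − (y + 21.4)² with x = 96.504, y = -71.506, so z ≈ 43.198 ≈ 43.2 km.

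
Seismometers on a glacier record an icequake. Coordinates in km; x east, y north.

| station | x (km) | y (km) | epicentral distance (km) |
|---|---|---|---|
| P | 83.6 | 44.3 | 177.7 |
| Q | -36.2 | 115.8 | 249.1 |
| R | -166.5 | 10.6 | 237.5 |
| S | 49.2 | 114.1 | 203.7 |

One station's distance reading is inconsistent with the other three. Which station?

S

Solve using three stations at a time. Using P, Q, R (subtract circle equations pairwise → linear system) gives (x, y) ≈ (28.7, -124.7).
Distances from that point to each station vs reported:
  P: calculated 177.7 vs reported 177.7 → residual 0.0 km
  Q: calculated 249.1 vs reported 249.1 → residual 0.0 km
  R: calculated 237.5 vs reported 237.5 → residual 0.0 km
  S: calculated 239.7 vs reported 203.7 → residual 36.0 km
P, Q, R are mutually consistent (residuals ≈ 0); S is off by 36.0 km.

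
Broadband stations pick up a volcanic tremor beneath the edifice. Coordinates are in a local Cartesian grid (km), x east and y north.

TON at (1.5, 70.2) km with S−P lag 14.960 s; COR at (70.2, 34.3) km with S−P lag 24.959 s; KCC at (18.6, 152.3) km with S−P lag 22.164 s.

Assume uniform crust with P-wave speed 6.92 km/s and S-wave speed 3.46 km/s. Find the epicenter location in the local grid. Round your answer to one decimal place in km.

Distance from S−P lag: d = Δt · v_P v_S / (v_P − v_S) = Δt · (6.92·3.46)/(6.92−3.46) ≈ 6.9200·Δt.
So d_TON = 103.52, d_COR = 172.72, d_KCC = 153.37 km.
Circle about each station: (x − 1.5)² + (y − 70.2)² = 103.52²; (x − 70.2)² + (y − 34.3)² = 172.72²; (x − 18.6)² + (y − 152.3)² = 153.37².
Subtracting the TON equation from the COR and KCC equations removes the quadratic terms:
137.4 x − 71.8 y = -17941.57
34.2 x + 164.2 y = 5804.99
Solving the 2×2 system: x ≈ -101.1, y ≈ 56.4 km.

x ≈ -101.1 km, y ≈ 56.4 km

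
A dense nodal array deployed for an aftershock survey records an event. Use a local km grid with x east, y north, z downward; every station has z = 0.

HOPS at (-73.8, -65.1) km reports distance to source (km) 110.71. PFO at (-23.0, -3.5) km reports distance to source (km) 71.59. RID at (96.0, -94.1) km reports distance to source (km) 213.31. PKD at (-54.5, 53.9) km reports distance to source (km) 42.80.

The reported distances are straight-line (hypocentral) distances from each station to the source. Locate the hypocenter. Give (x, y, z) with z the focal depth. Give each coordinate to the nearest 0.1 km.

Each station gives a sphere (x−x_i)² + (y−y_i)² + z² = d_i² (stations at z=0).
Subtracting the HOPS sphere from PFO and RID: z² cancels, leaving linear equations in x and y:
101.6 x + 123.2 y = -2011.62
339.6 x − 58.0 y = -24858.09
Solving: x ≈ -66.606, y ≈ 38.600 km (keep extra digits for the depth step; rounded: -66.6, 38.6).
Then from the HOPS sphere: z² = 110.71² − (x + 73.8)² − (y + 65.1)² with x = -66.606, y = 38.600, so z ≈ 38.095 ≈ 38.1 km.
Check against PKD (with the unrounded solution): distance 42.80 ≈ 42.80 km. ✓

x ≈ -66.6 km, y ≈ 38.6 km, depth ≈ 38.1 km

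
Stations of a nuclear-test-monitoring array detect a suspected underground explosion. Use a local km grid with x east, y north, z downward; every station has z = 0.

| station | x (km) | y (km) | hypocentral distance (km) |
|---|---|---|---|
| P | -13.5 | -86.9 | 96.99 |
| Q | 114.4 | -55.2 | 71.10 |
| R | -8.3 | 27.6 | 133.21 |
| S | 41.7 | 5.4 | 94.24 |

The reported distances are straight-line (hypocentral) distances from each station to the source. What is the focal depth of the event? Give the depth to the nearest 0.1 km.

51.1 km

Each station gives a sphere (x−x_i)² + (y−y_i)² + z² = d_i² (stations at z=0).
Subtracting the P sphere from Q and R: z² cancels, leaving linear equations in x and y:
255.8 x + 63.4 y = 12752.39
10.4 x + 229.0 y = -15241.05
Solving: x ≈ 67.104, y ≈ -69.602 km (keep extra digits for the depth step; rounded: 67.1, -69.6).
Then from the P sphere: z² = 96.99² − (x + 13.5)² − (y + 86.9)² with x = 67.104, y = -69.602, so z ≈ 51.096 ≈ 51.1 km.
Check against S (with the unrounded solution): distance 94.24 ≈ 94.24 km. ✓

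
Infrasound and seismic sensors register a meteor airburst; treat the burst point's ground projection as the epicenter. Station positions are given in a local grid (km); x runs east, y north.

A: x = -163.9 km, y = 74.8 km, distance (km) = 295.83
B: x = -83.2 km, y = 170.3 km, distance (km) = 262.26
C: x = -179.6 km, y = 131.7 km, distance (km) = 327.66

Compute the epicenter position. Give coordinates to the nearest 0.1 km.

Circle about each station: (x + 163.9)² + (y − 74.8)² = 295.83²; (x + 83.2)² + (y − 170.3)² = 262.26²; (x + 179.6)² + (y − 131.7)² = 327.66².
Subtracting the A equation from the B and C equations removes the quadratic terms:
161.4 x + 191.0 y = 22201.16
-31.4 x + 113.8 y = -2702.89
Solving the 2×2 system: x ≈ 124.9, y ≈ 10.7 km.

x ≈ 124.9 km, y ≈ 10.7 km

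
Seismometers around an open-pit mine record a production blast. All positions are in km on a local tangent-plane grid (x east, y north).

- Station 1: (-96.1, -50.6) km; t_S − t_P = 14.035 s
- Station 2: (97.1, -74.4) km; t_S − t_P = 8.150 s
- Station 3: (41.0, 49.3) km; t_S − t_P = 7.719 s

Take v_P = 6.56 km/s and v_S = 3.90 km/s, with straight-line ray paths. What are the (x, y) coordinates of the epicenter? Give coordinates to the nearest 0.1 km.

Distance from S−P lag: d = Δt · v_P v_S / (v_P − v_S) = Δt · (6.56·3.90)/(6.56−3.90) ≈ 9.6180·Δt.
So d_Station 1 = 134.99, d_Station 2 = 78.39, d_Station 3 = 74.24 km.
Circle about each station: (x + 96.1)² + (y + 50.6)² = 134.99²; (x − 97.1)² + (y + 74.4)² = 78.39²; (x − 41.0)² + (y − 49.3)² = 74.24².
Subtracting the Station 1 equation from the Station 2 and Station 3 equations removes the quadratic terms:
386.4 x − 47.6 y = 15245.51
274.2 x + 199.8 y = 5026.64
Solving the 2×2 system: x ≈ 36.4, y ≈ -24.8 km.

(36.4, -24.8)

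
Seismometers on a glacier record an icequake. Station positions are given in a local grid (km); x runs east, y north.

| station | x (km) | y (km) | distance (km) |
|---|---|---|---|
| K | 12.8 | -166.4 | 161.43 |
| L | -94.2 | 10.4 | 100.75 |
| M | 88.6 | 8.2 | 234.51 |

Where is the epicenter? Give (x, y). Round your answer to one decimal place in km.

Circle about each station: (x − 12.8)² + (y + 166.4)² = 161.43²; (x + 94.2)² + (y − 10.4)² = 100.75²; (x − 88.6)² + (y − 8.2)² = 234.51².
Subtracting the K equation from the L and M equations removes the quadratic terms:
-214.0 x + 353.6 y = -2961.92
151.6 x + 349.2 y = -48870.90
Solving the 2×2 system: x ≈ -126.6, y ≈ -85.0 km.

-126.6 km east, -85.0 km north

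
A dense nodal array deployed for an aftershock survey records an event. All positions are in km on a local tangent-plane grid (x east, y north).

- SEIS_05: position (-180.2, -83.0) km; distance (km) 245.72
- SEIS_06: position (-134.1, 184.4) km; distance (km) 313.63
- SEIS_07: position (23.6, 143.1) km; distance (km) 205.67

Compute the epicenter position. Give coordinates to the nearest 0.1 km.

(64.3, -58.5)

Circle about each station: (x + 180.2)² + (y + 83.0)² = 245.72²; (x + 134.1)² + (y − 184.4)² = 313.63²; (x − 23.6)² + (y − 143.1)² = 205.67².
Subtracting pairs of circle equations eliminates x²+y² and gives linear equations (the radical axes):
92.2 x + 534.8 y = -25360.33
407.6 x + 452.2 y = -248.30
Solving the 2×2 system: x ≈ 64.3, y ≈ -58.5 km.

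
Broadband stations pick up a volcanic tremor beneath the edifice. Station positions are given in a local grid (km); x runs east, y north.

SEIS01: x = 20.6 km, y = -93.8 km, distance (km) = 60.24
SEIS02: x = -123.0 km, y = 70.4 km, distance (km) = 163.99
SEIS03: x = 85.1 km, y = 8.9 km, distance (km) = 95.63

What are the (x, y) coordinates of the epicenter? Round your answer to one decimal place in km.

Circle about each station: (x − 20.6)² + (y + 93.8)² = 60.24²; (x + 123.0)² + (y − 70.4)² = 163.99²; (x − 85.1)² + (y − 8.9)² = 95.63².
Subtracting pairs of circle equations eliminates x²+y² and gives linear equations (the radical axes):
-287.2 x + 328.4 y = -12401.50
129.0 x + 205.4 y = -7417.82
Solving the 2×2 system: x ≈ 1.1, y ≈ -36.8 km.

x ≈ 1.1 km, y ≈ -36.8 km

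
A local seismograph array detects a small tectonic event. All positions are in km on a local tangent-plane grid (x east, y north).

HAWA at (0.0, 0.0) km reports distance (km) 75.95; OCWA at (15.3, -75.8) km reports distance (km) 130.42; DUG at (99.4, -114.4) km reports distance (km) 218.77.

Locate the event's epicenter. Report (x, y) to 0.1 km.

Circle about each station: x² + y² = 75.95²; (x − 15.3)² + (y + 75.8)² = 130.42²; (x − 99.4)² + (y + 114.4)² = 218.77².
Subtracting pairs of circle equations eliminates x²+y² and gives linear equations (the radical axes):
30.6 x − 151.6 y = -5261.24
198.8 x − 228.8 y = -19124.19
Solving the 2×2 system: x ≈ -73.3, y ≈ 19.9 km.

x ≈ -73.3 km, y ≈ 19.9 km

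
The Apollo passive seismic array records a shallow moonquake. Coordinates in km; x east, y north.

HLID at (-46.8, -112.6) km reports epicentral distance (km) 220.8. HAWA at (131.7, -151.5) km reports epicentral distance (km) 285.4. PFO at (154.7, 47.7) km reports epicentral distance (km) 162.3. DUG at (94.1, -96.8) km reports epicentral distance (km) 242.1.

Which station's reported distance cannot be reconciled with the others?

DUG

Solve using three stations at a time. Using HLID, HAWA, PFO (subtract circle equations pairwise → linear system) gives (x, y) ≈ (2.0, 102.7).
Distances from that point to each station vs reported:
  HLID: calculated 220.8 vs reported 220.8 → residual 0.0 km
  HAWA: calculated 285.4 vs reported 285.4 → residual 0.0 km
  PFO: calculated 162.3 vs reported 162.3 → residual 0.0 km
  DUG: calculated 219.8 vs reported 242.1 → residual 22.3 km
HLID, HAWA, PFO are mutually consistent (residuals ≈ 0); DUG is off by 22.3 km.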